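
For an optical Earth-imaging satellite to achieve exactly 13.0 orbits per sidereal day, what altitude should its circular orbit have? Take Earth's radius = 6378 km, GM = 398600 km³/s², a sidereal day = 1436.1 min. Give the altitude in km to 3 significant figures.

1250 km

Required period T = 86166 / 13.0 = 6628.2 s.
From T = 2π√(a³/μ): a = (μ T²/4π²)^(1/3) = (398600 × 6628.2² / 4π²)^(1/3) = 7626 km.
Altitude h = a − R = 7626 − 6378 = 1248 km.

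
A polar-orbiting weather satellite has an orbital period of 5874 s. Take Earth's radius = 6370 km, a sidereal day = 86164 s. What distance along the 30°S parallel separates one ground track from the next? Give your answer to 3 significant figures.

Node shift per orbit = (5874.0/86164) × 360° = 24.54°.
Equatorial spacing = 24.54 × 111.2 km/° = 2729 km.
At 30° latitude, spacing = 2729 × cos(30°) = 2363 km.

2360 km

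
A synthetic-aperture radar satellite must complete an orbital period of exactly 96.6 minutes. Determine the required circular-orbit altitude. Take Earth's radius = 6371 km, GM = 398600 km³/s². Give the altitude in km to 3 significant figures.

603 km

T = 96.6 min = 5796.0 s.
From T = 2π√(a³/μ): a = (μ T²/4π²)^(1/3) = (398600 × 5796.0² / 4π²)^(1/3) = 6974 km.
Altitude h = a − R = 6974 − 6371 = 603 km.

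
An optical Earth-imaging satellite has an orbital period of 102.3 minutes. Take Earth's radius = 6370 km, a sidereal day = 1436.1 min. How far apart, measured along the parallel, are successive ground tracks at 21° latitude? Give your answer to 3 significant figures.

T = 102.3 min = 6138.0 s.
Node shift per orbit = (6138.0/86166) × 360° = 25.64°.
Equatorial spacing = 25.64 × 111.2 km/° = 2851 km.
At 21° latitude, spacing = 2851 × cos(21°) = 2662 km.

2660 km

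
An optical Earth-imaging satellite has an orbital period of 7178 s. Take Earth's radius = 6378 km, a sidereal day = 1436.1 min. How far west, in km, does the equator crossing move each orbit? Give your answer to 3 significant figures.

During one orbit Earth rotates (7178.0 / 86166) × 360° = 29.99°.
At the equator that is 29.99° × (2π·6378/360) km/° = 29.99 × 111.3 = 3338 km.

3340 km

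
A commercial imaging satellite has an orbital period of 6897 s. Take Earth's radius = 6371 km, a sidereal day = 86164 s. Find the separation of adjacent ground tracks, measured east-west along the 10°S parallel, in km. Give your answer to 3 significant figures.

3160 km

Node shift per orbit = (6897.0/86164) × 360° = 28.82°.
Equatorial spacing = 28.82 × 111.2 km/° = 3204 km.
At 10° latitude, spacing = 3204 × cos(10°) = 3156 km.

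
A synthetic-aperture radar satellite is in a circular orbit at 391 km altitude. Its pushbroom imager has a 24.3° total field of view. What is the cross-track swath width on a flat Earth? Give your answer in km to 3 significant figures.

168 km

Half-angle = 24.3°/2 = 12.15°.
Swath width ≈ 2h·tan(θ/2) = 2 × 391 × tan(12.15°) = 168.4 km.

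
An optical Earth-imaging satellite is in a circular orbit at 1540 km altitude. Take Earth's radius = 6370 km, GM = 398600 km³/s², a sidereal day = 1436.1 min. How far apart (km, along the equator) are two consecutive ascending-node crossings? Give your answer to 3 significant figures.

Semi-major axis a = 6370 + 1540 = 7910 km. Period T = 2π√(a³/μ) = 2π√(7910³/398600) = 7001.3 s = 116.69 min.
During one orbit Earth rotates (7001.3 / 86166) × 360° = 29.25°.
At the equator that is 29.25° × (2π·6370/360) km/° = 29.25 × 111.2 = 3252 km.

3250 km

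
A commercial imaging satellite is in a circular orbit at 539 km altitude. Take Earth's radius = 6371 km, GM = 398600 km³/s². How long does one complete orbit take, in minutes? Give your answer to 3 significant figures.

95.3 min

Semi-major axis a = 6371 + 539 = 6910 km. Period T = 2π√(a³/μ) = 2π√(6910³/398600) = 5716.5 s = 95.27 min.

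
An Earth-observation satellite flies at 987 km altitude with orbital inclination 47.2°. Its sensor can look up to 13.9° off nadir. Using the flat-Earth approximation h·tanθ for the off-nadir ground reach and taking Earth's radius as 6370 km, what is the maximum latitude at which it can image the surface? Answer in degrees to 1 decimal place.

For a prograde orbit the ground track reaches latitude ±i = ±47.2°.
Sensor half-swath on the ground ≈ 987·tan(13.9°) = 244 km = 2.20° of latitude.
Maximum observable latitude ≈ 47.2 + 2.20 = 49.4°.

49.4°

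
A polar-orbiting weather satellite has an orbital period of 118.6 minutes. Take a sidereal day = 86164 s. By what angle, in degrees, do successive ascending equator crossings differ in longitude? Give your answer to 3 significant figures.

29.7°

T = 118.6 min = 7116.0 s.
During one orbit Earth rotates (7116.0 / 86164) × 360° = 29.73°.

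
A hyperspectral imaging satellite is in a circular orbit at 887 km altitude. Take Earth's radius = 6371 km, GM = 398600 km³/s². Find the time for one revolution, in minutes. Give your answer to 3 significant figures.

103 min

Semi-major axis a = 6371 + 887 = 7258 km. Period T = 2π√(a³/μ) = 2π√(7258³/398600) = 6153.7 s = 102.56 min.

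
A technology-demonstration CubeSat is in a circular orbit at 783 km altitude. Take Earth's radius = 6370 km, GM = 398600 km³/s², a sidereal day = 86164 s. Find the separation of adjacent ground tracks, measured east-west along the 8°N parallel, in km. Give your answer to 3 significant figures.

2770 km

Semi-major axis a = 6370 + 783 = 7153 km. Period T = 2π√(a³/μ) = 2π√(7153³/398600) = 6020.7 s = 100.34 min.
Node shift per orbit = (6020.7/86164) × 360° = 25.15°.
Equatorial spacing = 25.15 × 111.2 km/° = 2797 km.
At 8° latitude, spacing = 2797 × cos(8°) = 2769 km.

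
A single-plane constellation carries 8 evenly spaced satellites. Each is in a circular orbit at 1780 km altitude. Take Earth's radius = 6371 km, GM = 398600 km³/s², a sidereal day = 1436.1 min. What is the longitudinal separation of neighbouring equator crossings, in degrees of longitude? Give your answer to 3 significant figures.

3.82°

Semi-major axis a = 6371 + 1780 = 8151 km. Period T = 2π√(a³/μ) = 2π√(8151³/398600) = 7323.6 s = 122.06 min.
Single-satellite node shift = (7323.6/86166) × 360° = 30.60°.
With 8 satellites evenly phased, successive equator crossings are 30.60/8 = 3.825° apart.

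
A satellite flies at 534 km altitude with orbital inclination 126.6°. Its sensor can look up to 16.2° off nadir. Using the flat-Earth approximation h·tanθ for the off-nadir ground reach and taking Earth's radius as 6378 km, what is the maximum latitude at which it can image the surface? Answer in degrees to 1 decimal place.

54.8°

Retrograde orbit: the ground track reaches ±(180° − i) = ±(180 − 126.6) = ±53.4°.
Sensor half-swath on the ground ≈ 534·tan(16.2°) = 155 km = 1.39° of latitude.
Maximum observable latitude ≈ 53.4 + 1.39 = 54.8°.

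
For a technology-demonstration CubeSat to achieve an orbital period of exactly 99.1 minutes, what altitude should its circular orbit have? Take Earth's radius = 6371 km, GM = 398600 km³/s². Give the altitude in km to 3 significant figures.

723 km

T = 99.1 min = 5946.0 s.
From T = 2π√(a³/μ): a = (μ T²/4π²)^(1/3) = (398600 × 5946.0² / 4π²)^(1/3) = 7094 km.
Altitude h = a − R = 7094 − 6371 = 723 km.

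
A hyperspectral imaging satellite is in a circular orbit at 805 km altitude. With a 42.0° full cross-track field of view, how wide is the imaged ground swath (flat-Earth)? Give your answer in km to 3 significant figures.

Half-angle = 42.0°/2 = 21°.
Swath width ≈ 2h·tan(θ/2) = 2 × 805 × tan(21°) = 618.0 km.

618 km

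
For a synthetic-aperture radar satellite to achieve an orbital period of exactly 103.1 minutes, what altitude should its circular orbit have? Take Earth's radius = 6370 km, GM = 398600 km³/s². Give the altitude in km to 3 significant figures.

T = 103.1 min = 6186.0 s.
From T = 2π√(a³/μ): a = (μ T²/4π²)^(1/3) = (398600 × 6186.0² / 4π²)^(1/3) = 7283 km.
Altitude h = a − R = 7283 − 6370 = 913 km.

913 km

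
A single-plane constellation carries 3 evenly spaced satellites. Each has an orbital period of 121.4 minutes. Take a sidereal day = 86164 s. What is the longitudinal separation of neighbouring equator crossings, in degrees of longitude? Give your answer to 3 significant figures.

10.1°

T = 121.4 min = 7284.0 s.
Single-satellite node shift = (7284.0/86164) × 360° = 30.43°.
With 3 satellites evenly phased, successive equator crossings are 30.43/3 = 10.144° apart.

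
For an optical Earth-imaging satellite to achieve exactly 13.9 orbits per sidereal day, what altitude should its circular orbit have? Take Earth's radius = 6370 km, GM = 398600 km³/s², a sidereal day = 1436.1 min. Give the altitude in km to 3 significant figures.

Required period T = 86166 / 13.9 = 6199.0 s.
From T = 2π√(a³/μ): a = (μ T²/4π²)^(1/3) = (398600 × 6199.0² / 4π²)^(1/3) = 7294 km.
Altitude h = a − R = 7294 − 6370 = 924 km.

924 km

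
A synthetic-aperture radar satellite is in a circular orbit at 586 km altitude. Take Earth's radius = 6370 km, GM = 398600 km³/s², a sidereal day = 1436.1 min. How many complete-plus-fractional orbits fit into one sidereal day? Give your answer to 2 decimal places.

14.92

Semi-major axis a = 6370 + 586 = 6956 km. Period T = 2π√(a³/μ) = 2π√(6956³/398600) = 5773.7 s = 96.23 min.
Orbits per sidereal day = 86166 / 5773.7 = 14.924.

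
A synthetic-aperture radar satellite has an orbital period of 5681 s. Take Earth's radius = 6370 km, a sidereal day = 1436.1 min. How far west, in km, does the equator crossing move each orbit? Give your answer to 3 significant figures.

2640 km

During one orbit Earth rotates (5681.0 / 86166) × 360° = 23.74°.
At the equator that is 23.74° × (2π·6370/360) km/° = 23.74 × 111.2 = 2639 km.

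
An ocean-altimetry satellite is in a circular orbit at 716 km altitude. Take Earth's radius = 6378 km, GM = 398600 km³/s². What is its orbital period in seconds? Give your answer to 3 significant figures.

5950 seconds

Semi-major axis a = 6378 + 716 = 7094 km. Period T = 2π√(a³/μ) = 2π√(7094³/398600) = 5946.3 s = 99.11 min.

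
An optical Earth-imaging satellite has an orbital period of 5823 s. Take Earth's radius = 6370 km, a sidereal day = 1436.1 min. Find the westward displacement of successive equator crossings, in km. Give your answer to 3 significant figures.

2700 km

During one orbit Earth rotates (5823.0 / 86166) × 360° = 24.33°.
At the equator that is 24.33° × (2π·6370/360) km/° = 24.33 × 111.2 = 2705 km.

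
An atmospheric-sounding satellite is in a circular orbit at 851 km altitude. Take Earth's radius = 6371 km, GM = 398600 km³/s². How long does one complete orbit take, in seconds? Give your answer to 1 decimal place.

Semi-major axis a = 6371 + 851 = 7222 km. Period T = 2π√(a³/μ) = 2π√(7222³/398600) = 6108.0 s = 101.80 min.

6108.0 seconds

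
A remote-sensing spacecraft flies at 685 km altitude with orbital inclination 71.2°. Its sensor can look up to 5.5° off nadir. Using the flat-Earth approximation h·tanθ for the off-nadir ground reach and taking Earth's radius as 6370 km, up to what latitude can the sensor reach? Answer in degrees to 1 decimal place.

For a prograde orbit the ground track reaches latitude ±i = ±71.2°.
Sensor half-swath on the ground ≈ 685·tan(5.5°) = 66 km = 0.59° of latitude.
Maximum observable latitude ≈ 71.2 + 0.59 = 71.8°.

71.8°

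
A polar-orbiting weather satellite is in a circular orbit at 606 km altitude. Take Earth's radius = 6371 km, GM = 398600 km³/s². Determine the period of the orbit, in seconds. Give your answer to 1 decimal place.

5799.8 seconds

Semi-major axis a = 6371 + 606 = 6977 km. Period T = 2π√(a³/μ) = 2π√(6977³/398600) = 5799.8 s = 96.66 min.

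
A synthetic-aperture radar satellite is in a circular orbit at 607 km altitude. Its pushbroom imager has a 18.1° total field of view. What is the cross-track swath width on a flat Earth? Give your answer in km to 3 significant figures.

193 km

Half-angle = 18.1°/2 = 9.05°.
Swath width ≈ 2h·tan(θ/2) = 2 × 607 × tan(9.05°) = 193.4 km.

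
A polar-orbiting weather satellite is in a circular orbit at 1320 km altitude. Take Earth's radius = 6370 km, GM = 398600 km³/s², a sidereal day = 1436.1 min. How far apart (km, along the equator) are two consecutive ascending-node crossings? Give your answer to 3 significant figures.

3120 km

Semi-major axis a = 6370 + 1320 = 7690 km. Period T = 2π√(a³/μ) = 2π√(7690³/398600) = 6711.2 s = 111.85 min.
During one orbit Earth rotates (6711.2 / 86166) × 360° = 28.04°.
At the equator that is 28.04° × (2π·6370/360) km/° = 28.04 × 111.2 = 3117 km.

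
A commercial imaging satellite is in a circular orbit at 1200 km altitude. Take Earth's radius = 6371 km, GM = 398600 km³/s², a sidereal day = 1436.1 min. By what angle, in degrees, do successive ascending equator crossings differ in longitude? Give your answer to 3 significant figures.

27.4°

Semi-major axis a = 6371 + 1200 = 7571 km. Period T = 2π√(a³/μ) = 2π√(7571³/398600) = 6556.0 s = 109.27 min.
During one orbit Earth rotates (6556.0 / 86166) × 360° = 27.39°.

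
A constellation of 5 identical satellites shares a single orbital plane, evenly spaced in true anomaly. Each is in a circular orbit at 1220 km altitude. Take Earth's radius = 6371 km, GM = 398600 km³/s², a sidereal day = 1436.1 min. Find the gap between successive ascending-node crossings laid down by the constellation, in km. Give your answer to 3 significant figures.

Semi-major axis a = 6371 + 1220 = 7591 km. Period T = 2π√(a³/μ) = 2π√(7591³/398600) = 6582.0 s = 109.70 min.
Single-satellite node shift = (6582.0/86166) × 360° = 27.50°.
With 5 satellites evenly phased, successive equator crossings are 27.50/5 = 5.500° apart.
That is 5.500 × 111.2 = 612 km at the equator.

612 km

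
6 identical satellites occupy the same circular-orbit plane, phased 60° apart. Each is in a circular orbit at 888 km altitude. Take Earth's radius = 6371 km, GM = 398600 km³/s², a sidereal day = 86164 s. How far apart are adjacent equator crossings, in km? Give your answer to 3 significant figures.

477 km

Semi-major axis a = 6371 + 888 = 7259 km. Period T = 2π√(a³/μ) = 2π√(7259³/398600) = 6155.0 s = 102.58 min.
Single-satellite node shift = (6155.0/86164) × 360° = 25.72°.
With 6 satellites evenly phased, successive equator crossings are 25.72/6 = 4.286° apart.
That is 4.286 × 111.2 = 477 km at the equator.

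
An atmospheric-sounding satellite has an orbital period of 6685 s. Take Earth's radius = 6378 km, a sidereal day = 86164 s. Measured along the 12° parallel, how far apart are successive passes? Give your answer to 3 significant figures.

3040 km

Node shift per orbit = (6685.0/86164) × 360° = 27.93°.
Equatorial spacing = 27.93 × 111.3 km/° = 3109 km.
At 12° latitude, spacing = 3109 × cos(12°) = 3041 km.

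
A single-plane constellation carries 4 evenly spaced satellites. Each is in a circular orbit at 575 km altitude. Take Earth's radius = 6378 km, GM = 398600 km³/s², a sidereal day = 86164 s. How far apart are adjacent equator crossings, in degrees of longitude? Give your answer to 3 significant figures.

Semi-major axis a = 6378 + 575 = 6953 km. Period T = 2π√(a³/μ) = 2π√(6953³/398600) = 5769.9 s = 96.17 min.
Single-satellite node shift = (5769.9/86164) × 360° = 24.11°.
With 4 satellites evenly phased, successive equator crossings are 24.11/4 = 6.027° apart.

6.03°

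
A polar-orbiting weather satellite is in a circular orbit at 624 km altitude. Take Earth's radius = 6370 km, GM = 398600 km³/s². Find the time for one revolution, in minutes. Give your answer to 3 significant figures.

97.0 min

Semi-major axis a = 6370 + 624 = 6994 km. Period T = 2π√(a³/μ) = 2π√(6994³/398600) = 5821.0 s = 97.02 min.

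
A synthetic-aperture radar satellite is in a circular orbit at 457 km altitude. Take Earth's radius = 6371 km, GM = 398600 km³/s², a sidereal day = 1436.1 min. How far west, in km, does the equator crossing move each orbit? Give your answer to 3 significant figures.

Semi-major axis a = 6371 + 457 = 6828 km. Period T = 2π√(a³/μ) = 2π√(6828³/398600) = 5615.0 s = 93.58 min.
During one orbit Earth rotates (5615.0 / 86166) × 360° = 23.46°.
At the equator that is 23.46° × (2π·6371/360) km/° = 23.46 × 111.2 = 2609 km.

2610 km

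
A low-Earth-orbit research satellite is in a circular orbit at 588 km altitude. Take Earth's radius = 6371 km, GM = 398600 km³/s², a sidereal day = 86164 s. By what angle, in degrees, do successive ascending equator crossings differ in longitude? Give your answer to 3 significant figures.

24.1°

Semi-major axis a = 6371 + 588 = 6959 km. Period T = 2π√(a³/μ) = 2π√(6959³/398600) = 5777.4 s = 96.29 min.
During one orbit Earth rotates (5777.4 / 86164) × 360° = 24.14°.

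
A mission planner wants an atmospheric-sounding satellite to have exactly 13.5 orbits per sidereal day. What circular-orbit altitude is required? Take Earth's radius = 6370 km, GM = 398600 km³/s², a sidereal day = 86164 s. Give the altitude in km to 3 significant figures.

1070 km

Required period T = 86164 / 13.5 = 6382.5 s.
From T = 2π√(a³/μ): a = (μ T²/4π²)^(1/3) = (398600 × 6382.5² / 4π²)^(1/3) = 7437 km.
Altitude h = a − R = 7437 − 6370 = 1067 km.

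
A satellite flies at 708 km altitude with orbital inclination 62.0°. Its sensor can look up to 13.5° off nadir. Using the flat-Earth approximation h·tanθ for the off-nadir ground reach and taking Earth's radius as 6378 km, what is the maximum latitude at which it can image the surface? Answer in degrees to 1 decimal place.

For a prograde orbit the ground track reaches latitude ±i = ±62.0°.
Sensor half-swath on the ground ≈ 708·tan(13.5°) = 170 km = 1.53° of latitude.
Maximum observable latitude ≈ 62.0 + 1.53 = 63.5°.

63.5°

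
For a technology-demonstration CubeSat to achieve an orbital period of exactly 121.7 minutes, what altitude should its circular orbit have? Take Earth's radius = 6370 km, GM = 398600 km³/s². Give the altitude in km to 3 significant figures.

1760 km

T = 121.7 min = 7302.0 s.
From T = 2π√(a³/μ): a = (μ T²/4π²)^(1/3) = (398600 × 7302.0² / 4π²)^(1/3) = 8135 km.
Altitude h = a − R = 8135 − 6370 = 1765 km.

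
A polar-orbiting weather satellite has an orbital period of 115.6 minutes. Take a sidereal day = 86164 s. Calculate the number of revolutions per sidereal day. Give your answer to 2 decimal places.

12.42

T = 115.6 min = 6936.0 s.
Orbits per sidereal day = 86164 / 6936.0 = 12.423.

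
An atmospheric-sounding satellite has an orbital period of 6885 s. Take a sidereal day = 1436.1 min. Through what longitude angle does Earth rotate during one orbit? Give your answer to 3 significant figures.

During one orbit Earth rotates (6885.0 / 86166) × 360° = 28.77°.

28.8°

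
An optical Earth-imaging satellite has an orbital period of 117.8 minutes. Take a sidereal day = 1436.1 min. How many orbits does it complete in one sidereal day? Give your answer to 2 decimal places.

T = 117.8 min = 7068.0 s.
Orbits per sidereal day = 86166 / 7068.0 = 12.191.

12.19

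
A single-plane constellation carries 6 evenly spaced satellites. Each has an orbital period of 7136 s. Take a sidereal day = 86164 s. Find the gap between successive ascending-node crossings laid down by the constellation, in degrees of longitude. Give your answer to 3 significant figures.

Single-satellite node shift = (7136.0/86164) × 360° = 29.81°.
With 6 satellites evenly phased, successive equator crossings are 29.81/6 = 4.969° apart.

4.97°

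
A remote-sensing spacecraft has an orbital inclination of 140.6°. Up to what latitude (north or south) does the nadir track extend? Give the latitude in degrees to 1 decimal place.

39.4°

Retrograde orbit: the ground track reaches ±(180° − i) = ±(180 − 140.6) = ±39.4°.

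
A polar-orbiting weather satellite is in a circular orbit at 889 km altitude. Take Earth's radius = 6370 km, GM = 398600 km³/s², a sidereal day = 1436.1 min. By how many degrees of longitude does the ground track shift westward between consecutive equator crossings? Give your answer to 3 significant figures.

Semi-major axis a = 6370 + 889 = 7259 km. Period T = 2π√(a³/μ) = 2π√(7259³/398600) = 6155.0 s = 102.58 min.
During one orbit Earth rotates (6155.0 / 86166) × 360° = 25.72°.

25.7°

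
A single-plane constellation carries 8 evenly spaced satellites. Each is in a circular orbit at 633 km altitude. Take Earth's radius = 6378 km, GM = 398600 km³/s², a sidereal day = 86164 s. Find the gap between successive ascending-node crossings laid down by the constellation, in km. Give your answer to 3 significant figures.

Semi-major axis a = 6378 + 633 = 7011 km. Period T = 2π√(a³/μ) = 2π√(7011³/398600) = 5842.3 s = 97.37 min.
Single-satellite node shift = (5842.3/86164) × 360° = 24.41°.
With 8 satellites evenly phased, successive equator crossings are 24.41/8 = 3.051° apart.
That is 3.051 × 111.3 = 340 km at the equator.

340 km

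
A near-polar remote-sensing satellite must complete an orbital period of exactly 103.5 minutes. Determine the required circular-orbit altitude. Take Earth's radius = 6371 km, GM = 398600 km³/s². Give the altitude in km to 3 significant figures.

T = 103.5 min = 6210.0 s.
From T = 2π√(a³/μ): a = (μ T²/4π²)^(1/3) = (398600 × 6210.0² / 4π²)^(1/3) = 7302 km.
Altitude h = a − R = 7302 − 6371 = 931 km.

931 km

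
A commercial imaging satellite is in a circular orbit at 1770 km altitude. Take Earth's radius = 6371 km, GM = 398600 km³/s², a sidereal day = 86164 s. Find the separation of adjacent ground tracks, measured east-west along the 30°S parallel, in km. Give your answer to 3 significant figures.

Semi-major axis a = 6371 + 1770 = 8141 km. Period T = 2π√(a³/μ) = 2π√(8141³/398600) = 7310.2 s = 121.84 min.
Node shift per orbit = (7310.2/86164) × 360° = 30.54°.
Equatorial spacing = 30.54 × 111.2 km/° = 3396 km.
At 30° latitude, spacing = 3396 × cos(30°) = 2941 km.

2940 km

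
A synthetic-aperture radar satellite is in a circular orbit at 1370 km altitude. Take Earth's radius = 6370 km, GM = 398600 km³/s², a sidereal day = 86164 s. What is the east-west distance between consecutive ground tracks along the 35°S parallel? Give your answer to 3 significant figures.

Semi-major axis a = 6370 + 1370 = 7740 km. Period T = 2π√(a³/μ) = 2π√(7740³/398600) = 6776.8 s = 112.95 min.
Node shift per orbit = (6776.8/86164) × 360° = 28.31°.
Equatorial spacing = 28.31 × 111.2 km/° = 3148 km.
At 35° latitude, spacing = 3148 × cos(35°) = 2579 km.

2580 km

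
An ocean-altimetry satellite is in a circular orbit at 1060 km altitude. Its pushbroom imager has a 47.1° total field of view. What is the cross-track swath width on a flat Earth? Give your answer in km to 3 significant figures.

Half-angle = 47.1°/2 = 23.55°.
Swath width ≈ 2h·tan(θ/2) = 2 × 1060 × tan(23.55°) = 924.0 km.

924 km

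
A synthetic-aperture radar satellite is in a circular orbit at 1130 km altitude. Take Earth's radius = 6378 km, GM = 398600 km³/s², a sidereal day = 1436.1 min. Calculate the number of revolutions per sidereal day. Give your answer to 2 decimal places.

Semi-major axis a = 6378 + 1130 = 7508 km. Period T = 2π√(a³/μ) = 2π√(7508³/398600) = 6474.4 s = 107.91 min.
Orbits per sidereal day = 86166 / 6474.4 = 13.309.

13.31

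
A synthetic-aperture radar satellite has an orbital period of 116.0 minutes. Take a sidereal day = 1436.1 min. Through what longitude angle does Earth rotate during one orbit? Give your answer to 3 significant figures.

T = 116.0 min = 6960.0 s.
During one orbit Earth rotates (6960.0 / 86166) × 360° = 29.08°.

29.1°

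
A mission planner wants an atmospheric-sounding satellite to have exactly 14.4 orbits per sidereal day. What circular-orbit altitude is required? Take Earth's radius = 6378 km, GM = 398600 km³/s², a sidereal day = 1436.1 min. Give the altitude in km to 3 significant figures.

746 km

Required period T = 86166 / 14.4 = 5983.8 s.
From T = 2π√(a³/μ): a = (μ T²/4π²)^(1/3) = (398600 × 5983.8² / 4π²)^(1/3) = 7124 km.
Altitude h = a − R = 7124 − 6378 = 746 km.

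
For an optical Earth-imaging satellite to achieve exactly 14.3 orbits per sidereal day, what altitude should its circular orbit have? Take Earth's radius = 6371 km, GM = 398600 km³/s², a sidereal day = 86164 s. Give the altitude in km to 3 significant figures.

Required period T = 86164 / 14.3 = 6025.5 s.
From T = 2π√(a³/μ): a = (μ T²/4π²)^(1/3) = (398600 × 6025.5² / 4π²)^(1/3) = 7157 km.
Altitude h = a − R = 7157 − 6371 = 786 km.

786 km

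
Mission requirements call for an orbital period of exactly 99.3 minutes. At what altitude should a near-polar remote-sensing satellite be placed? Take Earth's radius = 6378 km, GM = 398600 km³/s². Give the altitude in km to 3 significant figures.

T = 99.3 min = 5958.0 s.
From T = 2π√(a³/μ): a = (μ T²/4π²)^(1/3) = (398600 × 5958.0² / 4π²)^(1/3) = 7103 km.
Altitude h = a − R = 7103 − 6378 = 725 km.

725 km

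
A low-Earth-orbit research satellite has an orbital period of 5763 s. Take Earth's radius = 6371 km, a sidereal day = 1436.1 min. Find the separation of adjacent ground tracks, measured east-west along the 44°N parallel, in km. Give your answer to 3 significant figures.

1930 km

Node shift per orbit = (5763.0/86166) × 360° = 24.08°.
Equatorial spacing = 24.08 × 111.2 km/° = 2677 km.
At 44° latitude, spacing = 2677 × cos(44°) = 1926 km.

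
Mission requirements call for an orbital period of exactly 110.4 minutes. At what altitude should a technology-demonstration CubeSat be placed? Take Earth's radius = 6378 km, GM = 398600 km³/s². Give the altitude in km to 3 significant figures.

1250 km

T = 110.4 min = 6624.0 s.
From T = 2π√(a³/μ): a = (μ T²/4π²)^(1/3) = (398600 × 6624.0² / 4π²)^(1/3) = 7623 km.
Altitude h = a − R = 7623 − 6378 = 1245 km.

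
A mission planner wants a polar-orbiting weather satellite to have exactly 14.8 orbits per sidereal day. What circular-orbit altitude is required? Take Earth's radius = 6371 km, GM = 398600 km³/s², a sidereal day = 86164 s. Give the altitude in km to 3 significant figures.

Required period T = 86164 / 14.8 = 5821.9 s.
From T = 2π√(a³/μ): a = (μ T²/4π²)^(1/3) = (398600 × 5821.9² / 4π²)^(1/3) = 6995 km.
Altitude h = a − R = 6995 − 6371 = 624 km.

624 km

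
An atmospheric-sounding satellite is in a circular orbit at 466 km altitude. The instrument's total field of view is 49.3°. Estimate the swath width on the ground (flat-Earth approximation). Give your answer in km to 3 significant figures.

428 km

Half-angle = 49.3°/2 = 24.65°.
Swath width ≈ 2h·tan(θ/2) = 2 × 466 × tan(24.65°) = 427.7 km.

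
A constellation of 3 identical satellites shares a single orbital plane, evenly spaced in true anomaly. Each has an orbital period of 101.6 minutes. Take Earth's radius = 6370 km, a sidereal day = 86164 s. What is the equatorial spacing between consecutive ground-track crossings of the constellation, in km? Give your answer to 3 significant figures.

T = 101.6 min = 6096.0 s.
Single-satellite node shift = (6096.0/86164) × 360° = 25.47°.
With 3 satellites evenly phased, successive equator crossings are 25.47/3 = 8.490° apart.
That is 8.490 × 111.2 = 944 km at the equator.

944 km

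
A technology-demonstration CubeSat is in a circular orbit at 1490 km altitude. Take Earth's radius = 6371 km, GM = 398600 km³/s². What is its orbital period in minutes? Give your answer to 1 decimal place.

115.6 min

Semi-major axis a = 6371 + 1490 = 7861 km. Period T = 2π√(a³/μ) = 2π√(7861³/398600) = 6936.3 s = 115.61 min.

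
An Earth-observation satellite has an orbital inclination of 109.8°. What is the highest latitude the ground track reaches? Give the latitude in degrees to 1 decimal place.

Retrograde orbit: the ground track reaches ±(180° − i) = ±(180 − 109.8) = ±70.2°.

70.2°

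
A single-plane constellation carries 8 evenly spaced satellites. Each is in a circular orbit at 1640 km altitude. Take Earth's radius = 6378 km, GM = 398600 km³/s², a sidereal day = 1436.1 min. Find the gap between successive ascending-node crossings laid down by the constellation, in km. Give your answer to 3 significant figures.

415 km

Semi-major axis a = 6378 + 1640 = 8018 km. Period T = 2π√(a³/μ) = 2π√(8018³/398600) = 7145.1 s = 119.09 min.
Single-satellite node shift = (7145.1/86166) × 360° = 29.85°.
With 8 satellites evenly phased, successive equator crossings are 29.85/8 = 3.732° apart.
That is 3.732 × 111.3 = 415 km at the equator.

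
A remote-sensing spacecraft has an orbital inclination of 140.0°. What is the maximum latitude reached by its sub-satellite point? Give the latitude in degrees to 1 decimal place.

Retrograde orbit: the ground track reaches ±(180° − i) = ±(180 − 140.0) = ±40.0°.

40.0°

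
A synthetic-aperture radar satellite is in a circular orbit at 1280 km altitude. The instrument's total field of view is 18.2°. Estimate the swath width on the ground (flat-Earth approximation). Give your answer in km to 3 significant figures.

410 km

Half-angle = 18.2°/2 = 9.1°.
Swath width ≈ 2h·tan(θ/2) = 2 × 1280 × tan(9.1°) = 410.0 km.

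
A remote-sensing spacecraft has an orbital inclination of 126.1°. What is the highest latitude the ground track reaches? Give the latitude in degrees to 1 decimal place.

53.9°

Retrograde orbit: the ground track reaches ±(180° − i) = ±(180 − 126.1) = ±53.9°.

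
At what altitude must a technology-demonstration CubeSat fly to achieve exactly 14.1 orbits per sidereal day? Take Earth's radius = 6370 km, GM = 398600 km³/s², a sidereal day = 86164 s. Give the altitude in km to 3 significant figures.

Required period T = 86164 / 14.1 = 6110.9 s.
From T = 2π√(a³/μ): a = (μ T²/4π²)^(1/3) = (398600 × 6110.9² / 4π²)^(1/3) = 7224 km.
Altitude h = a − R = 7224 − 6370 = 854 km.

854 km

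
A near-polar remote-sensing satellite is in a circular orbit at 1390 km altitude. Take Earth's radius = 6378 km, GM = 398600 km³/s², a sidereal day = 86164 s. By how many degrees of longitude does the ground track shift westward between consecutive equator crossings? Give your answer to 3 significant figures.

Semi-major axis a = 6378 + 1390 = 7768 km. Period T = 2π√(a³/μ) = 2π√(7768³/398600) = 6813.6 s = 113.56 min.
During one orbit Earth rotates (6813.6 / 86164) × 360° = 28.47°.

28.5°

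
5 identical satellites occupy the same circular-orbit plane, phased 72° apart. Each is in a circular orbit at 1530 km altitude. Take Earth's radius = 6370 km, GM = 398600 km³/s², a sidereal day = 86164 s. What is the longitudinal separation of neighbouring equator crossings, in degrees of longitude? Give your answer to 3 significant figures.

5.84°

Semi-major axis a = 6370 + 1530 = 7900 km. Period T = 2π√(a³/μ) = 2π√(7900³/398600) = 6988.0 s = 116.47 min.
Single-satellite node shift = (6988.0/86164) × 360° = 29.20°.
With 5 satellites evenly phased, successive equator crossings are 29.20/5 = 5.839° apart.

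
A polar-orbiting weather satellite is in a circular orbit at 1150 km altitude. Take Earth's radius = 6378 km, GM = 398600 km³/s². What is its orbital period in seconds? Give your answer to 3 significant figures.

Semi-major axis a = 6378 + 1150 = 7528 km. Period T = 2π√(a³/μ) = 2π√(7528³/398600) = 6500.3 s = 108.34 min.

6500 seconds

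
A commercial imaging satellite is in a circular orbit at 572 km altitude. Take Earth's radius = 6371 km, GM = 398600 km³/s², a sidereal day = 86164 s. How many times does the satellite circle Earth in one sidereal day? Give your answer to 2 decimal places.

Semi-major axis a = 6371 + 572 = 6943 km. Period T = 2π√(a³/μ) = 2π√(6943³/398600) = 5757.5 s = 95.96 min.
Orbits per sidereal day = 86164 / 5757.5 = 14.966.

14.97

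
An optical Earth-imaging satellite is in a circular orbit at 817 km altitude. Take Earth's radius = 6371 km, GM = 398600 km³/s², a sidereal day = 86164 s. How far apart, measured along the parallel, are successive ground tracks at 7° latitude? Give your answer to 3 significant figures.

Semi-major axis a = 6371 + 817 = 7188 km. Period T = 2π√(a³/μ) = 2π√(7188³/398600) = 6064.9 s = 101.08 min.
Node shift per orbit = (6064.9/86164) × 360° = 25.34°.
Equatorial spacing = 25.34 × 111.2 km/° = 2818 km.
At 7° latitude, spacing = 2818 × cos(7°) = 2797 km.

2800 km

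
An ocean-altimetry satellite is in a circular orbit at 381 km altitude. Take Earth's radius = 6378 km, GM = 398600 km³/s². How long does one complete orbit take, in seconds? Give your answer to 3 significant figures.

Semi-major axis a = 6378 + 381 = 6759 km. Period T = 2π√(a³/μ) = 2π√(6759³/398600) = 5530.1 s = 92.17 min.

5530 seconds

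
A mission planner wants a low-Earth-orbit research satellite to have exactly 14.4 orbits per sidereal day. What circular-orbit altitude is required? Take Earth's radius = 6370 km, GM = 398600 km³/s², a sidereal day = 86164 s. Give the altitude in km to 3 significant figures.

Required period T = 86164 / 14.4 = 5983.6 s.
From T = 2π√(a³/μ): a = (μ T²/4π²)^(1/3) = (398600 × 5983.6² / 4π²)^(1/3) = 7124 km.
Altitude h = a − R = 7124 − 6370 = 754 km.

754 km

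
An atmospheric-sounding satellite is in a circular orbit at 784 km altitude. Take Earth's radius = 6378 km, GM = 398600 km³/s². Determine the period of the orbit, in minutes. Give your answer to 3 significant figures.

Semi-major axis a = 6378 + 784 = 7162 km. Period T = 2π√(a³/μ) = 2π√(7162³/398600) = 6032.0 s = 100.53 min.

101 min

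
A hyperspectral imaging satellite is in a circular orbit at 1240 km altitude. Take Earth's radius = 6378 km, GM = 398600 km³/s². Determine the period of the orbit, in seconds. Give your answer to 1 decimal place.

Semi-major axis a = 6378 + 1240 = 7618 km. Period T = 2π√(a³/μ) = 2π√(7618³/398600) = 6617.2 s = 110.29 min.

6617.2 seconds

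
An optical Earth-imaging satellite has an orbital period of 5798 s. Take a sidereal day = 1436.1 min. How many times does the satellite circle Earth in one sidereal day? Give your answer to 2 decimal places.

14.86

Orbits per sidereal day = 86166 / 5798.0 = 14.861.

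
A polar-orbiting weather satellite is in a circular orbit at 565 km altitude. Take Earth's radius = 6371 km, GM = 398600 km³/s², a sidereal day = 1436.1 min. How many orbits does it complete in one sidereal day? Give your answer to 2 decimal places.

14.99

Semi-major axis a = 6371 + 565 = 6936 km. Period T = 2π√(a³/μ) = 2π√(6936³/398600) = 5748.8 s = 95.81 min.
Orbits per sidereal day = 86166 / 5748.8 = 14.989.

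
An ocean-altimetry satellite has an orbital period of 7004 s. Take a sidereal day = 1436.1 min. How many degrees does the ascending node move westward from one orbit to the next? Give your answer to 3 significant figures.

29.3°

During one orbit Earth rotates (7004.0 / 86166) × 360° = 29.26°.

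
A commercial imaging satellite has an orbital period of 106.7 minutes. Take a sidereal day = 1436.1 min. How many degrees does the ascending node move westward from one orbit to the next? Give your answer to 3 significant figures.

T = 106.7 min = 6402.0 s.
During one orbit Earth rotates (6402.0 / 86166) × 360° = 26.75°.

26.7°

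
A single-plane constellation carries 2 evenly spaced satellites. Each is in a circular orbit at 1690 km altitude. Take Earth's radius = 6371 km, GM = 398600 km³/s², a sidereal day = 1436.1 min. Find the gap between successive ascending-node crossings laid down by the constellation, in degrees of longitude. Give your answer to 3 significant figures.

Semi-major axis a = 6371 + 1690 = 8061 km. Period T = 2π√(a³/μ) = 2π√(8061³/398600) = 7202.7 s = 120.04 min.
Single-satellite node shift = (7202.7/86166) × 360° = 30.09°.
With 2 satellites evenly phased, successive equator crossings are 30.09/2 = 15.046° apart.

15.0°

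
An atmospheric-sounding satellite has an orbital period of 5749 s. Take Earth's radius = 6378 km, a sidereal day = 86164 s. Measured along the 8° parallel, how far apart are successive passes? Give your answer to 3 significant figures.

Node shift per orbit = (5749.0/86164) × 360° = 24.02°.
Equatorial spacing = 24.02 × 111.3 km/° = 2674 km.
At 8° latitude, spacing = 2674 × cos(8°) = 2648 km.

2650 km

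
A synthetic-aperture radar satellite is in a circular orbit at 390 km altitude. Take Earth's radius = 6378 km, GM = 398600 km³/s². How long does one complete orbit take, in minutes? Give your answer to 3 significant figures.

92.4 min

Semi-major axis a = 6378 + 390 = 6768 km. Period T = 2π√(a³/μ) = 2π√(6768³/398600) = 5541.2 s = 92.35 min.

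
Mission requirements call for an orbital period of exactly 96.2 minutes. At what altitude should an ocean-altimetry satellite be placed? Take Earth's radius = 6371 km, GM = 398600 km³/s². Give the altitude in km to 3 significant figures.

584 km

T = 96.2 min = 5772.0 s.
From T = 2π√(a³/μ): a = (μ T²/4π²)^(1/3) = (398600 × 5772.0² / 4π²)^(1/3) = 6955 km.
Altitude h = a − R = 6955 − 6371 = 584 km.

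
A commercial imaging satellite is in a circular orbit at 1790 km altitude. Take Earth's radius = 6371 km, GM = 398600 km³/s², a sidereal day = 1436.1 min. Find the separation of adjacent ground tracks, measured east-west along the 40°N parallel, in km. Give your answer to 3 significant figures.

Semi-major axis a = 6371 + 1790 = 8161 km. Period T = 2π√(a³/μ) = 2π√(8161³/398600) = 7337.1 s = 122.29 min.
Node shift per orbit = (7337.1/86166) × 360° = 30.65°.
Equatorial spacing = 30.65 × 111.2 km/° = 3409 km.
At 40° latitude, spacing = 3409 × cos(40°) = 2611 km.

2610 km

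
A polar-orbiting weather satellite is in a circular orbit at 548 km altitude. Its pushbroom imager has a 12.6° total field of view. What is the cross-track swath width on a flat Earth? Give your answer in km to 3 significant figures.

Half-angle = 12.6°/2 = 6.3°.
Swath width ≈ 2h·tan(θ/2) = 2 × 548 × tan(6.3°) = 121.0 km.

121 km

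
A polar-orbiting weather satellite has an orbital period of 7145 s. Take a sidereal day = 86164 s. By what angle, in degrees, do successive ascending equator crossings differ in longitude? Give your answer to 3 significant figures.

29.9°

During one orbit Earth rotates (7145.0 / 86164) × 360° = 29.85°.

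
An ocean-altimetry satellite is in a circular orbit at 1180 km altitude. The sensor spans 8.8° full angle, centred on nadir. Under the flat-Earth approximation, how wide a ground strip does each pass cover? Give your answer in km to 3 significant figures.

182 km

Half-angle = 8.8°/2 = 4.4°.
Swath width ≈ 2h·tan(θ/2) = 2 × 1180 × tan(4.4°) = 181.6 km.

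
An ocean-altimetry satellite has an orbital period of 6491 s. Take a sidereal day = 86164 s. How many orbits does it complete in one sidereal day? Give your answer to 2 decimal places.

Orbits per sidereal day = 86164 / 6491.0 = 13.274.

13.27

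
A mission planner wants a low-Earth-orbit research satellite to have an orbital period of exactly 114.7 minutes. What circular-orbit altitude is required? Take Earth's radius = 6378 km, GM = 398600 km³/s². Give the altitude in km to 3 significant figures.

T = 114.7 min = 6882.0 s.
From T = 2π√(a³/μ): a = (μ T²/4π²)^(1/3) = (398600 × 6882.0² / 4π²)^(1/3) = 7820 km.
Altitude h = a − R = 7820 − 6378 = 1442 km.

1440 km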